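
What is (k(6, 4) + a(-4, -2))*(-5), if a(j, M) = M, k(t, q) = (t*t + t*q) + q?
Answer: -310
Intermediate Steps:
k(t, q) = q + t² + q*t (k(t, q) = (t² + q*t) + q = q + t² + q*t)
(k(6, 4) + a(-4, -2))*(-5) = ((4 + 6² + 4*6) - 2)*(-5) = ((4 + 36 + 24) - 2)*(-5) = (64 - 2)*(-5) = 62*(-5) = -310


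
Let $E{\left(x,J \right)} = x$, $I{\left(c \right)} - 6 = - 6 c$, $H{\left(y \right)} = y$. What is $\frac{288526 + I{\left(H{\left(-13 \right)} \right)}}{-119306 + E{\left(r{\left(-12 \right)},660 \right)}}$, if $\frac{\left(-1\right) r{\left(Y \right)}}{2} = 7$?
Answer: $- \frac{1519}{628} \approx -2.4188$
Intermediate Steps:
$r{\left(Y \right)} = -14$ ($r{\left(Y \right)} = \left(-2\right) 7 = -14$)
$I{\left(c \right)} = 6 - 6 c$
$\frac{288526 + I{\left(H{\left(-13 \right)} \right)}}{-119306 + E{\left(r{\left(-12 \right)},660 \right)}} = \frac{288526 + \left(6 - -78\right)}{-119306 - 14} = \frac{288526 + \left(6 + 78\right)}{-119320} = \left(288526 + 84\right) \left(- \frac{1}{119320}\right) = 288610 \left(- \frac{1}{119320}\right) = - \frac{1519}{628}$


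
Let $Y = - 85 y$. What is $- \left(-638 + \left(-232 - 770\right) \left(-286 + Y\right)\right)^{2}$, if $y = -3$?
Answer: $-925619776$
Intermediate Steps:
$Y = 255$ ($Y = \left(-85\right) \left(-3\right) = 255$)
$- \left(-638 + \left(-232 - 770\right) \left(-286 + Y\right)\right)^{2} = - \left(-638 + \left(-232 - 770\right) \left(-286 + 255\right)\right)^{2} = - \left(-638 - -31062\right)^{2} = - \left(-638 + 31062\right)^{2} = - 30424^{2} = \left(-1\right) 925619776 = -925619776$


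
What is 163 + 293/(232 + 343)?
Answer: 94018/575 ≈ 163.51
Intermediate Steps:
163 + 293/(232 + 343) = 163 + 293/575 = 94018/575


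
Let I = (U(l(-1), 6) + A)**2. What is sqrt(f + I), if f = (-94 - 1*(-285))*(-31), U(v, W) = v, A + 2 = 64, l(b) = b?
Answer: 10*I*sqrt(22) ≈ 46.904*I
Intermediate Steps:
A = 62 (A = -2 + 64 = 62)
I = 3721 (I = (-1 + 62)**2 = 61**2 = 3721)
f = -5921 (f = (-94 + 285)*(-31) = 191*(-31) = -5921)
sqrt(f + I) = sqrt(-5921 + 3721) = sqrt(-2200) = 10*I*sqrt(22)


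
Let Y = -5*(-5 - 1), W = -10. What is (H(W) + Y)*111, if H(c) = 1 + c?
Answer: 2331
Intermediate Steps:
Y = 30 (Y = -5*(-6) = 30)
(H(W) + Y)*111 = ((1 - 10) + 30)*111 = (-9 + 30)*111 = 21*111 = 2331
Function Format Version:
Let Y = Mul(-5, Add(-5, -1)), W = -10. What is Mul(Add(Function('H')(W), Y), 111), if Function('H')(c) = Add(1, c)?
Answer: 2331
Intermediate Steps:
Y = 30 (Y = Mul(-5, -6) = 30)
Mul(Add(Function('H')(W), Y), 111) = Mul(Add(Add(1, -10), 30), 111) = Mul(Add(-9, 30), 111) = Mul(21, 111) = 2331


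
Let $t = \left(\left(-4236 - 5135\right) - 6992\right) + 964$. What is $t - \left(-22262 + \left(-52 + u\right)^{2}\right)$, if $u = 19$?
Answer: $5774$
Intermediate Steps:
$t = -15399$ ($t = \left(-9371 - 6992\right) + 964 = -16363 + 964 = -15399$)
$t - \left(-22262 + \left(-52 + u\right)^{2}\right) = -15399 - \left(-22262 + \left(-52 + 19\right)^{2}\right) = -15399 - \left(-22262 + \left(-33\right)^{2}\right) = -15399 - \left(-22262 + 1089\right) = -15399 - -21173 = -15399 + 21173 = 5774$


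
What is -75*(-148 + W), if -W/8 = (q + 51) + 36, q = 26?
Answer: 78900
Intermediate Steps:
W = -904 (W = -8*((26 + 51) + 36) = -8*(77 + 36) = -8*113 = -904)
-75*(-148 + W) = -75*(-148 - 904) = -75*(-1052) = 78900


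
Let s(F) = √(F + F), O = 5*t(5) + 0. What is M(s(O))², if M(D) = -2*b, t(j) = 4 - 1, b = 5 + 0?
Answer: 100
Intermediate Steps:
b = 5
t(j) = 3
O = 15 (O = 5*3 + 0 = 15 + 0 = 15)
s(F) = √2*√F (s(F) = √(2*F) = √2*√F)
M(D) = -10 (M(D) = -2*5 = -10)
M(s(O))² = (-10)² = 100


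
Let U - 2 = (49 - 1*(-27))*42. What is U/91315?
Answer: 3194/91315 ≈ 0.034978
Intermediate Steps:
U = 3194 (U = 2 + (49 - 1*(-27))*42 = 2 + (49 + 27)*42 = 2 + 76*42 = 2 + 3192 = 3194)
U/91315 = 3194/91315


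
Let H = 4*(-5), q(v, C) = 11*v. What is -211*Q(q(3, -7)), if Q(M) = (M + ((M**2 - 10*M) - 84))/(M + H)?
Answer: -149388/13 ≈ -11491.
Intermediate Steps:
H = -20
Q(M) = (-84 + M**2 - 9*M)/(-20 + M) (Q(M) = (M + ((M**2 - 10*M) - 84))/(M - 20) = (M + (-84 + M**2 - 10*M))/(-20 + M) = (-84 + M**2 - 9*M)/(-20 + M))
-211*Q(q(3, -7)) = -211*(-84 + (11*3)**2 - 99*3)/(-20 + 11*3) = -211*(-84 + 33**2 - 9*33)/(-20 + 33) = -211*(-84 + 1089 - 297)/13 = -211*708/13 = -149388/13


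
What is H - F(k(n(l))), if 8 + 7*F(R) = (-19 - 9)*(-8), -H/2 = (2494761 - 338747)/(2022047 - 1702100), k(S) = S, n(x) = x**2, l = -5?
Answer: -99292748/2239629 ≈ -44.334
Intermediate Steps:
H = -4312028/319947 (H = -2*(2494761 - 338747)/(2022047 - 1702100) = -4312028/319947 ≈ -13.477)
F(R) = 216/7 (F(R) = -8/7 + ((-19 - 9)*(-8))/7 = -8/7 + (-28*(-8))/7 = -8/7 + (1/7)*224 = -8/7 + 32 = 216/7)
H - F(k(n(l))) = -4312028/319947 - 1*216/7 = -4312028/319947 - 216/7 = -99292748/2239629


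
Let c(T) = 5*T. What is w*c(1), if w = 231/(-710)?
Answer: -231/142 ≈ -1.6268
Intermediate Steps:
w = -231/710 (w = 231*(-1/710) = -231/710 ≈ -0.32535)
w*c(1) = -231/142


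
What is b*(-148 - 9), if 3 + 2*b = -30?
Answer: 5181/2 ≈ 2590.5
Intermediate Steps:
b = -33/2 (b = -3/2 + (½)*(-30) = -3/2 - 15 = -33/2 ≈ -16.500)
b*(-148 - 9) = -33*(-148 - 9)/2 = -33/2*(-157) = 5181/2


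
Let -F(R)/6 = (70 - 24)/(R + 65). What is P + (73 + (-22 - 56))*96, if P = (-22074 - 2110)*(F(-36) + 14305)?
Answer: -10025950616/29 ≈ -3.4572e+8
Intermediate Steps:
F(R) = -276/(65 + R) (F(R) = -6*(70 - 24)/(R + 65) = -276/(65 + R))
P = -10025936696/29 (P = (-22074 - 2110)*(-276/(65 - 36) + 14305) = -24184*(-276/29 + 14305) = -24184*414569/29 = -10025936696/29 ≈ -3.4572e+8)
P + (73 + (-22 - 56))*96 = -10025936696/29 + (73 + (-22 - 56))*96 = -10025936696/29 + (73 - 78)*96 = -10025936696/29 - 5*96 = -10025936696/29 - 480 = -10025950616/29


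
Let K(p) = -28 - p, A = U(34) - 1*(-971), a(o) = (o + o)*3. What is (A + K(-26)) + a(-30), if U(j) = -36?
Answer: 753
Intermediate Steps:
a(o) = 6*o (a(o) = (2*o)*3 = 6*o)
A = 935 (A = -36 - 1*(-971) = -36 + 971 = 935)
(A + K(-26)) + a(-30) = (935 + (-28 - 1*(-26))) + 6*(-30) = (935 + (-28 + 26)) - 180 = (935 - 2) - 180 = 933 - 180 = 753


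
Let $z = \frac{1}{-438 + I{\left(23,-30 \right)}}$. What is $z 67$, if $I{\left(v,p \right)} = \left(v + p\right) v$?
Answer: $- \frac{67}{599} \approx -0.11185$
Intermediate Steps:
$I{\left(v,p \right)} = v \left(p + v\right)$ ($I{\left(v,p \right)} = \left(p + v\right) v = v \left(p + v\right)$)
$z = - \frac{1}{599}$ ($z = \frac{1}{-438 + 23 \left(-30 + 23\right)} = \frac{1}{-438 + 23 \left(-7\right)} = \frac{1}{-438 - 161} = \frac{1}{-599} = - \frac{1}{599} \approx -0.0016694$)
$z 67 = \left(- \frac{1}{599}\right) 67 = - \frac{67}{599}$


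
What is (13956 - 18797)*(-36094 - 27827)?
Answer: 309441561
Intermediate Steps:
(13956 - 18797)*(-36094 - 27827) = -4841*(-63921) = 309441561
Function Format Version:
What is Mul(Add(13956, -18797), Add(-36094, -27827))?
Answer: 309441561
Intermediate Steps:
Mul(Add(13956, -18797), Add(-36094, -27827)) = Mul(-4841, -63921) = 309441561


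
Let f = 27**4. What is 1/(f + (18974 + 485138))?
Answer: 1/1035553 ≈ 9.6567e-7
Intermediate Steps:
f = 531441
1/(f + (18974 + 485138)) = 1/(531441 + (18974 + 485138)) = 1/(531441 + 504112) = 1/1035553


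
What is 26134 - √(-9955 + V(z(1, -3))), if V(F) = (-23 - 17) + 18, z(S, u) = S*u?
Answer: 26134 - I*√9977 ≈ 26134.0 - 99.885*I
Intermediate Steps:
V(F) = -22 (V(F) = -40 + 18 = -22)
26134 - √(-9955 + V(z(1, -3))) = 26134 - √(-9955 - 22) = 26134 - √(-9977) = 26134 - I*√9977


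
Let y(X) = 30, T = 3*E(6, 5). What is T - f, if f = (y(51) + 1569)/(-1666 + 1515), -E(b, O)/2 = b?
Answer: -3837/151 ≈ -25.411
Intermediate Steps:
E(b, O) = -2*b
T = -36 (T = 3*(-2*6) = 3*(-12) = -36)
f = -1599/151 (f = (30 + 1569)/(-1666 + 1515) = 1599/(-151) = 1599*(-1/151) = -1599/151 ≈ -10.589)
T - f = -36 - 1*(-1599/151) = -36 + 1599/151 = -3837/151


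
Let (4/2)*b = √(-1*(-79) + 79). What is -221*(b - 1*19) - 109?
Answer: 4090 - 221*√158/2 ≈ 2701.0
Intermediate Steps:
b = √158/2 (b = √(-1*(-79) + 79)/2 = √(79 + 79)/2 = √158/2 ≈ 6.2849)
-221*(b - 1*19) - 109 = -221*(√158/2 - 1*19) - 109 = -221*(√158/2 - 19) - 109 = -221*(-19 + √158/2) - 109 = (4199 - 221*√158/2) - 109 = 4090 - 221*√158/2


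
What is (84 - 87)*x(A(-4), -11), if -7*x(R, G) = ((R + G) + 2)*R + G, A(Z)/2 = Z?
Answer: 375/7 ≈ 53.571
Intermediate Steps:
A(Z) = 2*Z
x(R, G) = -G/7 - R*(2 + G + R)/7 (x(R, G) = -(((R + G) + 2)*R + G)/7 = -(((G + R) + 2)*R + G)/7 = -((2 + G + R)*R + G)/7 = -(R*(2 + G + R) + G)/7 = -(G + R*(2 + G + R))/7 = -G/7 - R*(2 + G + R)/7)
(84 - 87)*x(A(-4), -11) = (84 - 87)*(-4*(-4)/7 - ⅐*(-11) - (2*(-4))²/7 - ⅐*(-11)*2*(-4)) = -3*(-2/7*(-8) + 11/7 - ⅐*(-8)² - ⅐*(-11)*(-8)) = -3*(16/7 + 11/7 - ⅐*64 - 88/7) = -3*(16/7 + 11/7 - 64/7 - 88/7) = -3*(-125/7) = 375/7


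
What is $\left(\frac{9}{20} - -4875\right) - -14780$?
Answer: $\frac{393109}{20} \approx 19655.0$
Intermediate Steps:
$\left(\frac{9}{20} - -4875\right) - -14780 = \left(9 \cdot \frac{1}{20} + 4875\right) + 14780 = \left(\frac{9}{20} + 4875\right) + 14780 = \frac{97509}{20} + 14780 = \frac{393109}{20}$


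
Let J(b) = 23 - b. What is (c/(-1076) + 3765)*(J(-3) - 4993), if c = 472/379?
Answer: -1906560086899/101951 ≈ -1.8701e+7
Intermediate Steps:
c = 472/379 (c = 472*(1/379) = 472/379 ≈ 1.2454)
(c/(-1076) + 3765)*(J(-3) - 4993) = ((472/379)/(-1076) + 3765)*((23 - 1*(-3)) - 4993) = ((472/379)*(-1/1076) + 3765)*((23 + 3) - 4993) = (-118/101951 + 3765)*(26 - 4993) = (383845397/101951)*(-4967) = -1906560086899/101951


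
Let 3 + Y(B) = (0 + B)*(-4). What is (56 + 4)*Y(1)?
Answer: -420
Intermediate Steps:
Y(B) = -3 - 4*B (Y(B) = -3 + (0 + B)*(-4) = -3 + B*(-4) = -3 - 4*B)
(56 + 4)*Y(1) = (56 + 4)*(-3 - 4*1) = 60*(-3 - 4) = 60*(-7) = -420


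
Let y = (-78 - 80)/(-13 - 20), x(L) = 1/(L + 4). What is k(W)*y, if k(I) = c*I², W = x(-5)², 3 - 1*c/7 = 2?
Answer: 1106/33 ≈ 33.515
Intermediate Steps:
x(L) = 1/(4 + L)
c = 7 (c = 21 - 7*2 = 21 - 14 = 7)
W = 1 (W = (1/(4 - 5))² = (1/(-1))² = (-1)² = 1)
y = 158/33 (y = -158/(-33) = -158*(-1/33) = 158/33 ≈ 4.7879)
k(I) = 7*I²
k(W)*y = (7*1²)*(158/33) = (7*1)*(158/33) = 7*(158/33) = 1106/33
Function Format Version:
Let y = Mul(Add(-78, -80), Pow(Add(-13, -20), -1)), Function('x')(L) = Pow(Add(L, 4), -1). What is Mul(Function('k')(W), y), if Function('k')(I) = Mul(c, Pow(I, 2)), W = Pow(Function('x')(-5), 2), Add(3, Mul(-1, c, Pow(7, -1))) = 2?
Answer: Rational(1106, 33) ≈ 33.515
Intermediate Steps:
Function('x')(L) = Pow(Add(4, L), -1)
c = 7 (c = Add(21, Mul(-7, 2)) = Add(21, -14) = 7)
W = 1 (W = Pow(Pow(Add(4, -5), -1), 2) = Pow(Pow(-1, -1), 2) = Pow(-1, 2) = 1)
y = Rational(158, 33) (y = Mul(-158, Pow(-33, -1)) = Mul(-158, Rational(-1, 33)) = Rational(158, 33) ≈ 4.7879)
Function('k')(I) = Mul(7, Pow(I, 2))
Mul(Function('k')(W), y) = Mul(Mul(7, Pow(1, 2)), Rational(158, 33)) = Mul(Mul(7, 1), Rational(158, 33)) = Mul(7, Rational(158, 33)) = Rational(1106, 33)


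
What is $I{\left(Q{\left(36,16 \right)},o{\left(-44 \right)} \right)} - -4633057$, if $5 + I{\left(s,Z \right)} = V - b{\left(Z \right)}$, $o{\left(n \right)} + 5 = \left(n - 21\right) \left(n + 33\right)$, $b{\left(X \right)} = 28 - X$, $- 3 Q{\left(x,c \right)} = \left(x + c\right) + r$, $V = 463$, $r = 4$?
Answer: $4634197$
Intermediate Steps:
$Q{\left(x,c \right)} = - \frac{4}{3} - \frac{c}{3} - \frac{x}{3}$ ($Q{\left(x,c \right)} = - \frac{\left(x + c\right) + 4}{3} = - \frac{\left(c + x\right) + 4}{3} = - \frac{4 + c + x}{3} = - \frac{4}{3} - \frac{c}{3} - \frac{x}{3}$)
$o{\left(n \right)} = -5 + \left(-21 + n\right) \left(33 + n\right)$ ($o{\left(n \right)} = -5 + \left(n - 21\right) \left(n + 33\right) = -5 + \left(-21 + n\right) \left(33 + n\right)$)
$I{\left(s,Z \right)} = 430 + Z$ ($I{\left(s,Z \right)} = -5 - \left(-435 - Z\right) = -5 + \left(463 + \left(-28 + Z\right)\right) = -5 + \left(435 + Z\right) = 430 + Z$)
$I{\left(Q{\left(36,16 \right)},o{\left(-44 \right)} \right)} - -4633057 = \left(430 + \left(-698 + \left(-44\right)^{2} + 12 \left(-44\right)\right)\right) - -4633057 = \left(430 - -710\right) + 4633057 = \left(430 + 710\right) + 4633057 = 1140 + 4633057 = 4634197$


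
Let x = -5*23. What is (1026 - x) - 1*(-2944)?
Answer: 4085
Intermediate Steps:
x = -115
(1026 - x) - 1*(-2944) = (1026 - 1*(-115)) - 1*(-2944) = (1026 + 115) + 2944 = 1141 + 2944 = 4085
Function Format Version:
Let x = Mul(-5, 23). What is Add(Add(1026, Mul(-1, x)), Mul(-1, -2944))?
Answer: 4085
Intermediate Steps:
x = -115
Add(Add(1026, Mul(-1, x)), Mul(-1, -2944)) = Add(Add(1026, Mul(-1, -115)), Mul(-1, -2944)) = Add(Add(1026, 115), 2944) = Add(1141, 2944) = 4085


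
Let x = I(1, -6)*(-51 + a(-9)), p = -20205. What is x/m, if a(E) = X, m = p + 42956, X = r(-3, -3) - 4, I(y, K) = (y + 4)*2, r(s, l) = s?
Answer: -580/22751 ≈ -0.025493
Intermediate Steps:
I(y, K) = 8 + 2*y (I(y, K) = (4 + y)*2 = 8 + 2*y)
X = -7 (X = -3 - 4 = -7)
m = 22751 (m = -20205 + 42956 = 22751)
a(E) = -7
x = -580 (x = (8 + 2*1)*(-51 - 7) = (8 + 2)*(-58) = 10*(-58) = -580)
x/m = -580/22751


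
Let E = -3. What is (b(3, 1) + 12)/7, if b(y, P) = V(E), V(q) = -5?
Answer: 1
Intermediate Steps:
b(y, P) = -5
(b(3, 1) + 12)/7 = (-5 + 12)/7 = (1/7)*7 = 1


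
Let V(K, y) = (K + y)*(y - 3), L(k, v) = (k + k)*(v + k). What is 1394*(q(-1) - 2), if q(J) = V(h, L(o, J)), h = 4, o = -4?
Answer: 2266644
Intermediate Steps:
L(k, v) = 2*k*(k + v) (L(k, v) = (2*k)*(k + v) = 2*k*(k + v))
V(K, y) = (-3 + y)*(K + y) (V(K, y) = (K + y)*(-3 + y) = (-3 + y)*(K + y))
q(J) = 20 + (32 - 8*J)² - 8*J (q(J) = (2*(-4)*(-4 + J))² - 3*4 - 6*(-4)*(-4 + J) + 4*(2*(-4)*(-4 + J)) = (32 - 8*J)² - 12 - 3*(32 - 8*J) + 4*(32 - 8*J) = (32 - 8*J)² - 12 + (-96 + 24*J) + (128 - 32*J) = 20 + (32 - 8*J)² - 8*J)
1394*(q(-1) - 2) = 1394*((1044 - 520*(-1) + 64*(-1)²) - 2) = 1394*((1044 + 520 + 64*1) - 2) = 1394*((1044 + 520 + 64) - 2) = 1394*(1628 - 2) = 1394*1626 = 2266644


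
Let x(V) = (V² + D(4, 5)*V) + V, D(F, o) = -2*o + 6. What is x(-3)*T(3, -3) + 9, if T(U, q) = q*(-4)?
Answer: 225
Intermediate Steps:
D(F, o) = 6 - 2*o
T(U, q) = -4*q
x(V) = V² - 3*V (x(V) = (V² + (6 - 2*5)*V) + V = (V² + (6 - 10)*V) + V = (V² - 4*V) + V = V² - 3*V)
x(-3)*T(3, -3) + 9 = (-3*(-3 - 3))*(-4*(-3)) + 9 = -3*(-6)*12 + 9 = 18*12 + 9 = 216 + 9 = 225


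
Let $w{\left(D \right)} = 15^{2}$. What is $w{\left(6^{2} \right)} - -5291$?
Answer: $5516$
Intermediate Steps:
$w{\left(D \right)} = 225$
$w{\left(6^{2} \right)} - -5291 = 225 - -5291 = 225 + 5291 = 5516$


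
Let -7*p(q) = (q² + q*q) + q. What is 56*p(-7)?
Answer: -728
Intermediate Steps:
p(q) = -2*q²/7 - q/7 (p(q) = -((q² + q*q) + q)/7 = -((q² + q²) + q)/7 = -(2*q² + q)/7 = -(q + 2*q²)/7 = -2*q²/7 - q/7)
56*p(-7) = 56*(-⅐*(-7)*(1 + 2*(-7))) = 56*(-⅐*(-7)*(1 - 14)) = 56*(-⅐*(-7)*(-13)) = 56*(-13) = -728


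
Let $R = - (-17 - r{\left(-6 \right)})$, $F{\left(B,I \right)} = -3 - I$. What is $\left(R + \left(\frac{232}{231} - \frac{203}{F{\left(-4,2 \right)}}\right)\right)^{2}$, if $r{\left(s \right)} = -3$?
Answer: $\frac{4124593729}{1334025} \approx 3091.8$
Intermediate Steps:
$R = 14$ ($R = - (-17 - -3) = - (-17 + 3) = \left(-1\right) \left(-14\right) = 14$)
$\left(R + \left(\frac{232}{231} - \frac{203}{F{\left(-4,2 \right)}}\right)\right)^{2} = \left(14 - \left(- \frac{232}{231} + \frac{203}{-3 - 2}\right)\right)^{2} = \left(14 - \left(- \frac{232}{231} + \frac{203}{-5}\right)\right)^{2} = \left(14 + \left(\frac{232}{231} - - \frac{203}{5}\right)\right)^{2} = \left(14 + \left(\frac{232}{231} + \frac{203}{5}\right)\right)^{2} = \left(14 + \frac{48053}{1155}\right)^{2} = \left(\frac{64223}{1155}\right)^{2} = \frac{4124593729}{1334025}$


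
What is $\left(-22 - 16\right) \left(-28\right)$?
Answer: $1064$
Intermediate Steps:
$\left(-22 - 16\right) \left(-28\right) = \left(-38\right) \left(-28\right) = 1064$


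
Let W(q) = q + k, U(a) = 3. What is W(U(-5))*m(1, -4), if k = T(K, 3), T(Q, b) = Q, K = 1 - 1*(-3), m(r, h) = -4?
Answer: -28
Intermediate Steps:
K = 4 (K = 1 + 3 = 4)
k = 4
W(q) = 4 + q (W(q) = q + 4 = 4 + q)
W(U(-5))*m(1, -4) = (4 + 3)*(-4) = 7*(-4) = -28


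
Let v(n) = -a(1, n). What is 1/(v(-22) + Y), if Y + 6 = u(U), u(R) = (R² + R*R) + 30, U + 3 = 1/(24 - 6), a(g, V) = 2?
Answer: 162/6373 ≈ 0.025420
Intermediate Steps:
U = -53/18 (U = -3 + 1/(24 - 6) = -3 + 1/18 = -53/18 ≈ -2.9444)
u(R) = 30 + 2*R² (u(R) = (R² + R²) + 30 = 2*R² + 30 = 30 + 2*R²)
v(n) = -2 (v(n) = -1*2 = -2)
Y = 6697/162 (Y = -6 + (30 + 2*(-53/18)²) = -6 + (30 + 2*(2809/324)) = -6 + (30 + 2809/162) = -6 + 7669/162 = 6697/162 ≈ 41.339)
1/(v(-22) + Y) = 1/(-2 + 6697/162) = 1/(6373/162) = 162/6373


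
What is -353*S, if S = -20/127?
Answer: 7060/127 ≈ 55.591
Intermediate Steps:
S = -20/127 (S = -20*1/127 = -20/127 ≈ -0.15748)
-353*S = -353*(-20/127) = 7060/127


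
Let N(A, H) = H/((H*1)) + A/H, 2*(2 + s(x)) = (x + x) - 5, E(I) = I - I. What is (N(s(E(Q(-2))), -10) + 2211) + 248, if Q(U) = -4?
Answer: 49209/20 ≈ 2460.4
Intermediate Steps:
E(I) = 0
s(x) = -9/2 + x (s(x) = -2 + ((x + x) - 5)/2 = -2 + (2*x - 5)/2 = -2 + (-5 + 2*x)/2 = -2 + (-5/2 + x) = -9/2 + x)
N(A, H) = 1 + A/H (N(A, H) = H/H + A/H = 1 + A/H)
(N(s(E(Q(-2))), -10) + 2211) + 248 = (((-9/2 + 0) - 10)/(-10) + 2211) + 248 = (-(-9/2 - 10)/10 + 2211) + 248 = (-⅒*(-29/2) + 2211) + 248 = (29/20 + 2211) + 248 = 44249/20 + 248 = 49209/20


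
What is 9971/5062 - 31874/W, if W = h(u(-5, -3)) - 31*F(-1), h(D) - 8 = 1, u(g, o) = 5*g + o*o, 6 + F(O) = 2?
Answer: -160020045/673246 ≈ -237.68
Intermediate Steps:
F(O) = -4 (F(O) = -6 + 2 = -4)
u(g, o) = o² + 5*g (u(g, o) = 5*g + o² = o² + 5*g)
h(D) = 9 (h(D) = 8 + 1 = 9)
W = 133 (W = 9 - 31*(-4) = 9 + 124 = 133)
9971/5062 - 31874/W = 9971/5062 - 31874/133 = -160020045/673246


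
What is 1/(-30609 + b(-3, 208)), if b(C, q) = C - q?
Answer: -1/30820 ≈ -3.2446e-5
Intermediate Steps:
1/(-30609 + b(-3, 208)) = 1/(-30609 + (-3 - 1*208)) = 1/(-30609 + (-3 - 208)) = 1/(-30609 - 211) = 1/(-30820) = -1/30820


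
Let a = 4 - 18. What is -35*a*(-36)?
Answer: -17640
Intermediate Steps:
a = -14
-35*a*(-36) = -35*(-14)*(-36) = 490*(-36) = -17640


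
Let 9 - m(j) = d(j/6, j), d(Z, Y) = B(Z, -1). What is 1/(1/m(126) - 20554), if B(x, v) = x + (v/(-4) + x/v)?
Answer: -35/719386 ≈ -4.8653e-5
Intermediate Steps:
B(x, v) = x - v/4 + x/v (B(x, v) = x + (v*(-¼) + x/v) = x + (-v/4 + x/v) = x - v/4 + x/v)
d(Z, Y) = ¼ (d(Z, Y) = Z - ¼*(-1) + Z/(-1) = Z + ¼ + Z*(-1) = Z + ¼ - Z = ¼)
m(j) = 35/4 (m(j) = 9 - 1*¼ = 9 - ¼ = 35/4)
1/(1/m(126) - 20554) = 1/(1/(35/4) - 20554) = 1/(4/35 - 20554) = 1/(-719386/35) = -35/719386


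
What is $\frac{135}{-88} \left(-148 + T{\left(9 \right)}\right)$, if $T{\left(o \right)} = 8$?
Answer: $\frac{4725}{22} \approx 214.77$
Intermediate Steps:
$\frac{135}{-88} \left(-148 + T{\left(9 \right)}\right) = \frac{135}{-88} \left(-148 + 8\right) = 135 \left(- \frac{1}{88}\right) \left(-140\right) = \left(- \frac{135}{88}\right) \left(-140\right) = \frac{4725}{22}$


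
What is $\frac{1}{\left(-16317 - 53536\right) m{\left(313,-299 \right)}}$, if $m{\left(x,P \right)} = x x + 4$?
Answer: $- \frac{1}{6843707969} \approx -1.4612 \cdot 10^{-10}$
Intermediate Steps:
$m{\left(x,P \right)} = 4 + x^{2}$ ($m{\left(x,P \right)} = x^{2} + 4 = 4 + x^{2}$)
$\frac{1}{\left(-16317 - 53536\right) m{\left(313,-299 \right)}} = \frac{1}{\left(-16317 - 53536\right) \left(4 + 313^{2}\right)} = \frac{1}{\left(-69853\right) \left(4 + 97969\right)} = - \frac{1}{69853 \cdot 97973} = \left(- \frac{1}{69853}\right) \frac{1}{97973} = - \frac{1}{6843707969}$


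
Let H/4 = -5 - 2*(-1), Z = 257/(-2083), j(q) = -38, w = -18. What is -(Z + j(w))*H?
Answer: -952932/2083 ≈ -457.48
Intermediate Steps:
Z = -257/2083 (Z = 257*(-1/2083) = -257/2083 ≈ -0.12338)
H = -12 (H = 4*(-5 - 2*(-1)) = 4*(-5 + 2) = 4*(-3) = -12)
-(Z + j(w))*H = -(-257/2083 - 38)*(-12) = -(-79411)*(-12)/2083 = -1*952932/2083 = -952932/2083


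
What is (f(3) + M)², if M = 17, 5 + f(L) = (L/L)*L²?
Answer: 441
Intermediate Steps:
f(L) = -5 + L² (f(L) = -5 + (L/L)*L² = -5 + 1*L² = -5 + L²)
(f(3) + M)² = ((-5 + 3²) + 17)² = ((-5 + 9) + 17)² = (4 + 17)² = 21² = 441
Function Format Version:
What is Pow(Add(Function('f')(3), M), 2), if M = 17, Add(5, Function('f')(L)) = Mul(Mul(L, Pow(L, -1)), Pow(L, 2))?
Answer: 441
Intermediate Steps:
Function('f')(L) = Add(-5, Pow(L, 2)) (Function('f')(L) = Add(-5, Mul(Mul(L, Pow(L, -1)), Pow(L, 2))) = Add(-5, Mul(1, Pow(L, 2))) = Add(-5, Pow(L, 2)))
Pow(Add(Function('f')(3), M), 2) = Pow(Add(Add(-5, Pow(3, 2)), 17), 2) = Pow(Add(Add(-5, 9), 17), 2) = Pow(Add(4, 17), 2) = Pow(21, 2) = 441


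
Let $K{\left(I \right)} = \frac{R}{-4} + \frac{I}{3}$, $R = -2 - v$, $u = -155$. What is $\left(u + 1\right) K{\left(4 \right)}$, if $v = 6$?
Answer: $- \frac{1540}{3} \approx -513.33$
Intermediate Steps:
$R = -8$ ($R = -2 - 6 = -8$)
$K{\left(I \right)} = 2 + \frac{I}{3}$ ($K{\left(I \right)} = - \frac{8}{-4} + \frac{I}{3} = \left(-8\right) \left(- \frac{1}{4}\right) + I \frac{1}{3} = 2 + \frac{I}{3}$)
$\left(u + 1\right) K{\left(4 \right)} = \left(-155 + 1\right) \left(2 + \frac{1}{3} \cdot 4\right) = - 154 \left(2 + \frac{4}{3}\right) = \left(-154\right) \frac{10}{3} = - \frac{1540}{3}$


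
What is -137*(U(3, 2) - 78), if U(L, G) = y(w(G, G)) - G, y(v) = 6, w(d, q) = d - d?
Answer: 10138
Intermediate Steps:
w(d, q) = 0
U(L, G) = 6 - G
-137*(U(3, 2) - 78) = -137*((6 - 1*2) - 78) = -137*((6 - 2) - 78) = -137*(4 - 78) = -137*(-74) = 10138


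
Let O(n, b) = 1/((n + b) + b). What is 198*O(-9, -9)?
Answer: -22/3 ≈ -7.3333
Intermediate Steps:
O(n, b) = 1/(n + 2*b) (O(n, b) = 1/((b + n) + b) = 1/(n + 2*b))
198*O(-9, -9) = 198/(-9 + 2*(-9)) = 198/(-9 - 18) = 198/(-27) = 198*(-1/27) = -22/3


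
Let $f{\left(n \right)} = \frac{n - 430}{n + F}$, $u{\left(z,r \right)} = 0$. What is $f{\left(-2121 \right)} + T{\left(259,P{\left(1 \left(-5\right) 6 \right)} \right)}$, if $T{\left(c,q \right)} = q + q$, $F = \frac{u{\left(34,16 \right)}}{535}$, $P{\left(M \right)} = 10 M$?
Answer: $- \frac{1270049}{2121} \approx -598.8$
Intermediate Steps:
$F = 0$ ($F = \frac{0}{535} = 0 \cdot \frac{1}{535} = 0$)
$T{\left(c,q \right)} = 2 q$
$f{\left(n \right)} = \frac{-430 + n}{n}$ ($f{\left(n \right)} = \frac{n - 430}{n + 0} = \frac{-430 + n}{n}$)
$f{\left(-2121 \right)} + T{\left(259,P{\left(1 \left(-5\right) 6 \right)} \right)} = \frac{-430 - 2121}{-2121} + 2 \cdot 10 \cdot 1 \left(-5\right) 6 = \left(- \frac{1}{2121}\right) \left(-2551\right) + 2 \cdot 10 \left(\left(-5\right) 6\right) = \frac{2551}{2121} + 2 \cdot 10 \left(-30\right) = \frac{2551}{2121} + 2 \left(-300\right) = \frac{2551}{2121} - 600 = - \frac{1270049}{2121}$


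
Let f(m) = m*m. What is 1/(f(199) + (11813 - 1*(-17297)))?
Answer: 1/68711 ≈ 1.4554e-5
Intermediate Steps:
f(m) = m**2
1/(f(199) + (11813 - 1*(-17297))) = 1/(199**2 + (11813 - 1*(-17297))) = 1/(39601 + (11813 + 17297)) = 1/(39601 + 29110) = 1/68711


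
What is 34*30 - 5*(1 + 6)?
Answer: 985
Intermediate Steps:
34*30 - 5*(1 + 6) = 1020 - 5*7 = 1020 - 35 = 985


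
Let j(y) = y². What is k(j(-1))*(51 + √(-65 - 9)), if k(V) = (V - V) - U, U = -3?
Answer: 153 + 3*I*√74 ≈ 153.0 + 25.807*I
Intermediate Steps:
k(V) = 3 (k(V) = (V - V) - 1*(-3) = 0 + 3 = 3)
k(j(-1))*(51 + √(-65 - 9)) = 3*(51 + √(-65 - 9)) = 3*(51 + √(-74)) = 3*(51 + I*√74) = 153 + 3*I*√74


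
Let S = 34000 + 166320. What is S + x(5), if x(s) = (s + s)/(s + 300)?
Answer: 12219522/61 ≈ 2.0032e+5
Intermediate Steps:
S = 200320
x(s) = 2*s/(300 + s) (x(s) = (2*s)/(300 + s) = 2*s/(300 + s))
S + x(5) = 200320 + 2*5/(300 + 5) = 200320 + 2*5/305 = 200320 + 2*5*(1/305) = 200320 + 2/61 = 12219522/61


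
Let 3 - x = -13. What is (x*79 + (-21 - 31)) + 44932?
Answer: 46144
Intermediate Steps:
x = 16 (x = 3 - 1*(-13) = 3 + 13 = 16)
(x*79 + (-21 - 31)) + 44932 = (16*79 + (-21 - 31)) + 44932 = (1264 - 52) + 44932 = 1212 + 44932 = 46144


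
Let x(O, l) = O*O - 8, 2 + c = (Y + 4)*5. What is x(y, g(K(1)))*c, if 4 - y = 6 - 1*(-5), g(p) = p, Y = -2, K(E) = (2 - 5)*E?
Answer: 328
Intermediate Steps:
K(E) = -3*E
y = -7 (y = 4 - (6 - 1*(-5)) = 4 - (6 + 5) = 4 - 1*11 = 4 - 11 = -7)
c = 8 (c = -2 + (-2 + 4)*5 = -2 + 2*5 = -2 + 10 = 8)
x(O, l) = -8 + O**2 (x(O, l) = O**2 - 8 = -8 + O**2)
x(y, g(K(1)))*c = (-8 + (-7)**2)*8 = (-8 + 49)*8 = 41*8 = 328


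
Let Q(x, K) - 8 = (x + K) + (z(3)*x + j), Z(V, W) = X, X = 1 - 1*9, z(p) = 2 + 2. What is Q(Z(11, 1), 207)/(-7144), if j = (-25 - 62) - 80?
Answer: -1/893 ≈ -0.0011198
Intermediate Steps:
z(p) = 4
X = -8 (X = 1 - 9 = -8)
Z(V, W) = -8
j = -167 (j = -87 - 80 = -167)
Q(x, K) = -159 + K + 5*x (Q(x, K) = 8 + ((x + K) + (4*x - 167)) = 8 + ((K + x) + (-167 + 4*x)) = 8 + (-167 + K + 5*x) = -159 + K + 5*x)
Q(Z(11, 1), 207)/(-7144) = (-159 + 207 + 5*(-8))/(-7144) = (-159 + 207 - 40)*(-1/7144) = 8*(-1/7144) = -1/893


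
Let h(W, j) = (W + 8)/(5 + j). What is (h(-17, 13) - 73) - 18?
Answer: -183/2 ≈ -91.500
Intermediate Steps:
h(W, j) = (8 + W)/(5 + j)
(h(-17, 13) - 73) - 18 = ((8 - 17)/(5 + 13) - 73) - 18 = (-9/18 - 73) - 18 = ((1/18)*(-9) - 73) - 18 = (-½ - 73) - 18 = -147/2 - 18 = -183/2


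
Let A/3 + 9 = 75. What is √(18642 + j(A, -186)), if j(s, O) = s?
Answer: 2*√4710 ≈ 137.26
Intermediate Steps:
A = 198 (A = -27 + 3*75 = -27 + 225 = 198)
√(18642 + j(A, -186)) = √(18642 + 198) = √18840 = 2*√4710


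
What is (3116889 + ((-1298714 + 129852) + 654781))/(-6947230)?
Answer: -1301404/3473615 ≈ -0.37465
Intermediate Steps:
(3116889 + ((-1298714 + 129852) + 654781))/(-6947230) = (3116889 + (-1168862 + 654781))*(-1/6947230) = (3116889 - 514081)*(-1/6947230) = 2602808*(-1/6947230) = -1301404/3473615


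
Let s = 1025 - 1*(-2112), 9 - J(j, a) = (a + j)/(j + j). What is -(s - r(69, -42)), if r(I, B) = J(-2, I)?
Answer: -12445/4 ≈ -3111.3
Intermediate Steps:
J(j, a) = 9 - (a + j)/(2*j) (J(j, a) = 9 - (a + j)/(j + j) = 9 - (a + j)/(2*j))
r(I, B) = 17/2 + I/4 (r(I, B) = (1/2)*(-I + 17*(-2))/(-2) = (1/2)*(-1/2)*(-I - 34) = (1/2)*(-1/2)*(-34 - I) = 17/2 + I/4)
s = 3137 (s = 1025 + 2112 = 3137)
-(s - r(69, -42)) = -(3137 - (17/2 + (1/4)*69)) = -(3137 - (17/2 + 69/4)) = -(3137 - 1*103/4) = -(3137 - 103/4) = -1*12445/4 = -12445/4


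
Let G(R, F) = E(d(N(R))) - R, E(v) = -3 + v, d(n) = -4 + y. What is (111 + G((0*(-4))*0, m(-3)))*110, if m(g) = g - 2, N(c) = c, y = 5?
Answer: 11990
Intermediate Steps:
m(g) = -2 + g
d(n) = 1 (d(n) = -4 + 5 = 1)
G(R, F) = -2 - R (G(R, F) = (-3 + 1) - R = -2 - R)
(111 + G((0*(-4))*0, m(-3)))*110 = (111 + (-2 - 0*(-4)*0))*110 = (111 + (-2 - 0*0))*110 = (111 + (-2 - 1*0))*110 = (111 + (-2 + 0))*110 = (111 - 2)*110 = 109*110 = 11990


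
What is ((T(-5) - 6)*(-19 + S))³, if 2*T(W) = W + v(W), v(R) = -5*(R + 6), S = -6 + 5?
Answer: 10648000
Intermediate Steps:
S = -1
v(R) = -30 - 5*R (v(R) = -5*(6 + R) = -30 - 5*R)
T(W) = -15 - 2*W (T(W) = (W + (-30 - 5*W))/2 = (-30 - 4*W)/2 = -15 - 2*W)
((T(-5) - 6)*(-19 + S))³ = (((-15 - 2*(-5)) - 6)*(-19 - 1))³ = (((-15 + 10) - 6)*(-20))³ = ((-5 - 6)*(-20))³ = (-11*(-20))³ = 220³ = 10648000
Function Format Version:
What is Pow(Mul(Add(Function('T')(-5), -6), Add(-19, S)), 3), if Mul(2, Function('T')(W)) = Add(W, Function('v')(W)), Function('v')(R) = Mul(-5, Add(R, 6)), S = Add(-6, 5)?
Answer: 10648000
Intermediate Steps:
S = -1
Function('v')(R) = Add(-30, Mul(-5, R)) (Function('v')(R) = Mul(-5, Add(6, R)) = Add(-30, Mul(-5, R)))
Function('T')(W) = Add(-15, Mul(-2, W)) (Function('T')(W) = Mul(Rational(1, 2), Add(W, Add(-30, Mul(-5, W)))) = Mul(Rational(1, 2), Add(-30, Mul(-4, W))) = Add(-15, Mul(-2, W)))
Pow(Mul(Add(Function('T')(-5), -6), Add(-19, S)), 3) = Pow(Mul(Add(Add(-15, Mul(-2, -5)), -6), Add(-19, -1)), 3) = Pow(Mul(Add(Add(-15, 10), -6), -20), 3) = Pow(Mul(Add(-5, -6), -20), 3) = Pow(Mul(-11, -20), 3) = Pow(220, 3) = 10648000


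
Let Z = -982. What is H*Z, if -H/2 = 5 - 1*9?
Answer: -7856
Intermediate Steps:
H = 8 (H = -2*(5 - 1*9) = -2*(5 - 9) = -2*(-4) = 8)
H*Z = 8*(-982) = -7856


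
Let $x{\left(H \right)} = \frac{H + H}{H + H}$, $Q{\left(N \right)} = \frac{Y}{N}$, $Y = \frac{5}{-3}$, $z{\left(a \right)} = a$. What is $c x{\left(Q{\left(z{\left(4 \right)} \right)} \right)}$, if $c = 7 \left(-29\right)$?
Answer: $-203$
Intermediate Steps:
$c = -203$
$Y = - \frac{5}{3}$ ($Y = 5 \left(- \frac{1}{3}\right) = - \frac{5}{3} \approx -1.6667$)
$Q{\left(N \right)} = - \frac{5}{3 N}$
$x{\left(H \right)} = 1$ ($x{\left(H \right)} = \frac{2 H}{2 H} = 2 H \frac{1}{2 H} = 1$)
$c x{\left(Q{\left(z{\left(4 \right)} \right)} \right)} = \left(-203\right) 1 = -203$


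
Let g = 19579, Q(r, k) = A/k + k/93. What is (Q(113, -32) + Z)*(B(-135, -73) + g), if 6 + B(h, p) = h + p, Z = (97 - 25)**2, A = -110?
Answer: 49822239725/496 ≈ 1.0045e+8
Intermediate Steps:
Q(r, k) = -110/k + k/93
Z = 5184 (Z = 72**2 = 5184)
B(h, p) = -6 + h + p (B(h, p) = -6 + (h + p) = -6 + h + p)
(Q(113, -32) + Z)*(B(-135, -73) + g) = ((-110/(-32) + (1/93)*(-32)) + 5184)*((-6 - 135 - 73) + 19579) = ((-110*(-1/32) - 32/93) + 5184)*(-214 + 19579) = ((55/16 - 32/93) + 5184)*19365 = (4603/1488 + 5184)*19365 = (7718395/1488)*19365 = 49822239725/496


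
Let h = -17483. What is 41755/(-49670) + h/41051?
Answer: -516493023/407800634 ≈ -1.2665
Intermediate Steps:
41755/(-49670) + h/41051 = 41755/(-49670) - 17483/41051 = 41755*(-1/49670) - 17483*1/41051 = -8351/9934 - 17483/41051 = -516493023/407800634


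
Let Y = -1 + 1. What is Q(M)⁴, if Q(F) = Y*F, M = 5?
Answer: 0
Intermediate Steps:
Y = 0
Q(F) = 0 (Q(F) = 0*F = 0)
Q(M)⁴ = 0⁴ = 0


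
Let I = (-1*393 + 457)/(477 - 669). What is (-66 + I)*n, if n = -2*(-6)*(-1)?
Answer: 796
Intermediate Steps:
I = -⅓ (I = (-393 + 457)/(-192) = 64*(-1/192) = -⅓ ≈ -0.33333)
n = -12 (n = 12*(-1) = -12)
(-66 + I)*n = (-66 - ⅓)*(-12) = -199/3*(-12) = 796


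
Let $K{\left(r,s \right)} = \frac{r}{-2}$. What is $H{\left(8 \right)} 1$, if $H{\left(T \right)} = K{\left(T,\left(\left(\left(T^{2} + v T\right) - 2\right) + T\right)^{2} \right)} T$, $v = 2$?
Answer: $-32$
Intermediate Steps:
$K{\left(r,s \right)} = - \frac{r}{2}$ ($K{\left(r,s \right)} = r \left(- \frac{1}{2}\right) = - \frac{r}{2}$)
$H{\left(T \right)} = - \frac{T^{2}}{2}$ ($H{\left(T \right)} = - \frac{T}{2} T = - \frac{T^{2}}{2}$)
$H{\left(8 \right)} 1 = - \frac{8^{2}}{2} \cdot 1 = \left(- \frac{1}{2}\right) 64 \cdot 1 = \left(-32\right) 1 = -32$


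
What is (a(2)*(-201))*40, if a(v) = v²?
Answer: -32160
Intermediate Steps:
(a(2)*(-201))*40 = (2²*(-201))*40 = (4*(-201))*40 = -804*40 = -32160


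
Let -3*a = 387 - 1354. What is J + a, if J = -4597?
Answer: -12824/3 ≈ -4274.7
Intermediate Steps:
a = 967/3 (a = -(387 - 1354)/3 = -⅓*(-967) = 967/3 ≈ 322.33)
J + a = -4597 + 967/3 = -12824/3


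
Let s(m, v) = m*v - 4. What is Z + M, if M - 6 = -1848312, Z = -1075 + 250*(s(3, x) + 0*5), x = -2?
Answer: -1851881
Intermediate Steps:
s(m, v) = -4 + m*v
Z = -3575 (Z = -1075 + 250*((-4 + 3*(-2)) + 0*5) = -1075 + 250*((-4 - 6) + 0) = -1075 + 250*(-10 + 0) = -1075 + 250*(-10) = -1075 - 2500 = -3575)
M = -1848306 (M = 6 - 1848312 = -1848306)
Z + M = -3575 - 1848306 = -1851881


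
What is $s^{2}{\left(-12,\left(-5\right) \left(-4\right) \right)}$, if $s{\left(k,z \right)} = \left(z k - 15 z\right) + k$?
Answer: $304704$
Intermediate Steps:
$s{\left(k,z \right)} = k - 15 z + k z$ ($s{\left(k,z \right)} = \left(k z - 15 z\right) + k = \left(- 15 z + k z\right) + k = k - 15 z + k z$)
$s^{2}{\left(-12,\left(-5\right) \left(-4\right) \right)} = \left(-12 - 15 \left(\left(-5\right) \left(-4\right)\right) - 12 \left(\left(-5\right) \left(-4\right)\right)\right)^{2} = \left(-12 - 300 - 240\right)^{2} = \left(-552\right)^{2} = 304704$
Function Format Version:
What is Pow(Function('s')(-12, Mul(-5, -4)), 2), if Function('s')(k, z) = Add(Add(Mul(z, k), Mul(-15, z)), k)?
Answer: 304704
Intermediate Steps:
Function('s')(k, z) = Add(k, Mul(-15, z), Mul(k, z)) (Function('s')(k, z) = Add(Add(Mul(k, z), Mul(-15, z)), k) = Add(Add(Mul(-15, z), Mul(k, z)), k) = Add(k, Mul(-15, z), Mul(k, z)))
Pow(Function('s')(-12, Mul(-5, -4)), 2) = Pow(Add(-12, Mul(-15, Mul(-5, -4)), Mul(-12, Mul(-5, -4))), 2) = Pow(Add(-12, Mul(-15, 20), Mul(-12, 20)), 2) = Pow(Add(-12, -300, -240), 2) = Pow(-552, 2) = 304704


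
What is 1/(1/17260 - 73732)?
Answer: -17260/1272614319 ≈ -1.3563e-5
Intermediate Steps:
1/(1/17260 - 73732) = 1/(-1272614319/17260) = -17260/1272614319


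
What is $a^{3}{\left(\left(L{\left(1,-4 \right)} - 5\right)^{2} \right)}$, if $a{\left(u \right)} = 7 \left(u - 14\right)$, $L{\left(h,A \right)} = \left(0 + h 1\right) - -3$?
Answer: $-753571$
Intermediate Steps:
$L{\left(h,A \right)} = 3 + h$ ($L{\left(h,A \right)} = \left(0 + h\right) + 3 = h + 3 = 3 + h$)
$a{\left(u \right)} = -98 + 7 u$ ($a{\left(u \right)} = 7 \left(-14 + u\right) = -98 + 7 u$)
$a^{3}{\left(\left(L{\left(1,-4 \right)} - 5\right)^{2} \right)} = \left(-98 + 7 \left(\left(3 + 1\right) - 5\right)^{2}\right)^{3} = \left(-98 + 7 \left(4 - 5\right)^{2}\right)^{3} = \left(-98 + 7 \left(-1\right)^{2}\right)^{3} = \left(-98 + 7 \cdot 1\right)^{3} = \left(-98 + 7\right)^{3} = \left(-91\right)^{3} = -753571$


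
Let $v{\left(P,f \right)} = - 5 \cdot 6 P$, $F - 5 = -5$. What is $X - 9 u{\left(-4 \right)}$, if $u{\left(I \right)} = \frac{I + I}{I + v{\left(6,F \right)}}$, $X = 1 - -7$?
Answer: $\frac{175}{23} \approx 7.6087$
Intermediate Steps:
$F = 0$ ($F = 5 - 5 = 0$)
$X = 8$ ($X = 1 + 7 = 8$)
$v{\left(P,f \right)} = - 30 P$
$u{\left(I \right)} = \frac{2 I}{-180 + I}$ ($u{\left(I \right)} = \frac{I + I}{I - 180} = \frac{2 I}{I - 180} = \frac{2 I}{-180 + I}$)
$X - 9 u{\left(-4 \right)} = 8 - 9 \cdot 2 \left(-4\right) \frac{1}{-180 - 4} = 8 - 9 \cdot 2 \left(-4\right) \frac{1}{-184} = 8 - 9 \cdot 2 \left(-4\right) \left(- \frac{1}{184}\right) = 8 - \frac{9}{23} = \frac{175}{23}$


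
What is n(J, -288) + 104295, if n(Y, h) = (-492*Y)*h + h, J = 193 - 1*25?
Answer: 23908935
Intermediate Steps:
J = 168 (J = 193 - 25 = 168)
n(Y, h) = h - 492*Y*h (n(Y, h) = -492*Y*h + h = h - 492*Y*h)
n(J, -288) + 104295 = -288*(1 - 492*168) + 104295 = -288*(1 - 82656) + 104295 = -288*(-82655) + 104295 = 23804640 + 104295 = 23908935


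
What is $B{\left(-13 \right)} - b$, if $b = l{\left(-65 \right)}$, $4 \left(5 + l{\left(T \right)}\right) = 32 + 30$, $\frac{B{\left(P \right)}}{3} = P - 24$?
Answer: $- \frac{243}{2} \approx -121.5$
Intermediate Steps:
$B{\left(P \right)} = -72 + 3 P$ ($B{\left(P \right)} = 3 \left(P - 24\right) = 3 \left(-24 + P\right) = -72 + 3 P$)
$l{\left(T \right)} = \frac{21}{2}$ ($l{\left(T \right)} = -5 + \frac{32 + 30}{4} = -5 + \frac{1}{4} \cdot 62 = -5 + \frac{31}{2} = \frac{21}{2}$)
$b = \frac{21}{2} \approx 10.5$
$B{\left(-13 \right)} - b = \left(-72 + 3 \left(-13\right)\right) - \frac{21}{2} = \left(-72 - 39\right) - \frac{21}{2} = -111 - \frac{21}{2} = - \frac{243}{2}$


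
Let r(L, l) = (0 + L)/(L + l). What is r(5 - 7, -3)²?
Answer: 4/25 ≈ 0.16000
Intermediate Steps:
r(L, l) = L/(L + l)
r(5 - 7, -3)² = ((5 - 7)/((5 - 7) - 3))² = (-2/(-2 - 3))² = (-2/(-5))² = (-2*(-⅕))² = (⅖)² = 4/25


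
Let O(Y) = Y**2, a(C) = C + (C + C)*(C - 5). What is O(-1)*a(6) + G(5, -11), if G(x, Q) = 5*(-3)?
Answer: 3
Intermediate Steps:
G(x, Q) = -15
a(C) = C + 2*C*(-5 + C) (a(C) = C + (2*C)*(-5 + C) = C + 2*C*(-5 + C))
O(-1)*a(6) + G(5, -11) = (-1)**2*(6*(-9 + 2*6)) - 15 = 1*(6*(-9 + 12)) - 15 = 1*(6*3) - 15 = 1*18 - 15 = 18 - 15 = 3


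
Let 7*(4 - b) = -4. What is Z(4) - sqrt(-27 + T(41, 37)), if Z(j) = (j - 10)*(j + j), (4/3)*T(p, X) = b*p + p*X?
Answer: -48 - 3*sqrt(27251)/14 ≈ -83.374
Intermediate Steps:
b = 32/7 (b = 4 - 1/7*(-4) = 4 + 4/7 = 32/7 ≈ 4.5714)
T(p, X) = 24*p/7 + 3*X*p/4 (T(p, X) = 3*(32*p/7 + p*X)/4 = 3*(32*p/7 + X*p)/4 = 24*p/7 + 3*X*p/4)
Z(j) = 2*j*(-10 + j) (Z(j) = (-10 + j)*(2*j) = 2*j*(-10 + j))
Z(4) - sqrt(-27 + T(41, 37)) = 2*4*(-10 + 4) - sqrt(-27 + (3/28)*41*(32 + 7*37)) = 2*4*(-6) - sqrt(-27 + (3/28)*41*(32 + 259)) = -48 - sqrt(-27 + (3/28)*41*291) = -48 - sqrt(-27 + 35793/28) = -48 - sqrt(35037/28) = -48 - 3*sqrt(27251)/14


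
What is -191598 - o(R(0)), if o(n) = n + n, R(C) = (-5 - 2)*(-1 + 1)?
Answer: -191598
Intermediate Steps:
R(C) = 0 (R(C) = -7*0 = 0)
o(n) = 2*n
-191598 - o(R(0)) = -191598 - 2*0 = -191598 - 1*0 = -191598 + 0 = -191598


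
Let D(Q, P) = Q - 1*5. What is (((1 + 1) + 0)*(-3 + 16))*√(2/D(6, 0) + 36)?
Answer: 26*√38 ≈ 160.27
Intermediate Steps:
D(Q, P) = -5 + Q (D(Q, P) = Q - 5 = -5 + Q)
(((1 + 1) + 0)*(-3 + 16))*√(2/D(6, 0) + 36) = (((1 + 1) + 0)*(-3 + 16))*√(2/(-5 + 6) + 36) = ((2 + 0)*13)*√(2/1 + 36) = (2*13)*√(2*1 + 36) = 26*√(2 + 36) = 26*√38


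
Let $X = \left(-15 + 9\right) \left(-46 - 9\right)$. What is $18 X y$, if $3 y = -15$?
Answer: $-29700$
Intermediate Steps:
$y = -5$ ($y = \frac{1}{3} \left(-15\right) = -5$)
$X = 330$ ($X = \left(-6\right) \left(-55\right) = 330$)
$18 X y = 18 \cdot 330 \left(-5\right) = 5940 \left(-5\right) = -29700$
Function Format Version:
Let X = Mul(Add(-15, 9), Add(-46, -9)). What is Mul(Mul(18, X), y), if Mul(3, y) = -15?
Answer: -29700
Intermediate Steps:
y = -5 (y = Mul(Rational(1, 3), -15) = -5)
X = 330 (X = Mul(-6, -55) = 330)
Mul(Mul(18, X), y) = Mul(Mul(18, 330), -5) = Mul(5940, -5) = -29700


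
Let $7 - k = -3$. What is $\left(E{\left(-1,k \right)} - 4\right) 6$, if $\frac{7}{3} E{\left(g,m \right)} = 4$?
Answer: $- \frac{96}{7} \approx -13.714$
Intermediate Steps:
$k = 10$ ($k = 7 - -3 = 7 + 3 = 10$)
$E{\left(g,m \right)} = \frac{12}{7}$ ($E{\left(g,m \right)} = \frac{3}{7} \cdot 4 = \frac{12}{7}$)
$\left(E{\left(-1,k \right)} - 4\right) 6 = \left(\frac{12}{7} - 4\right) 6 = \left(- \frac{16}{7}\right) 6 = - \frac{96}{7}$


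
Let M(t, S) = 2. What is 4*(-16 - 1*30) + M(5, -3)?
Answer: -182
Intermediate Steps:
4*(-16 - 1*30) + M(5, -3) = 4*(-16 - 1*30) + 2 = 4*(-16 - 30) + 2 = 4*(-46) + 2 = -184 + 2 = -182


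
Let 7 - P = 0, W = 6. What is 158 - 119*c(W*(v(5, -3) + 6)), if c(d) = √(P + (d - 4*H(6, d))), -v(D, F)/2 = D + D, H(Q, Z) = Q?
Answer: 158 - 119*I*√101 ≈ 158.0 - 1195.9*I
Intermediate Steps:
v(D, F) = -4*D (v(D, F) = -2*(D + D) = -4*D)
P = 7 (P = 7 - 1*0 = 7 + 0 = 7)
c(d) = √(-17 + d) (c(d) = √(7 + (d - 4*6)) = √(7 + (d - 24)) = √(7 + (-24 + d)) = √(-17 + d))
158 - 119*c(W*(v(5, -3) + 6)) = 158 - 119*√(-17 + 6*(-4*5 + 6)) = 158 - 119*√(-17 + 6*(-20 + 6)) = 158 - 119*√(-17 + 6*(-14)) = 158 - 119*√(-17 - 84) = 158 - 119*I*√101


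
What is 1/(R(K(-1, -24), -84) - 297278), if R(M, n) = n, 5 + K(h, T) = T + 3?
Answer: -1/297362 ≈ -3.3629e-6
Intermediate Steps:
K(h, T) = -2 + T (K(h, T) = -5 + (T + 3) = -5 + (3 + T) = -2 + T)
1/(R(K(-1, -24), -84) - 297278) = 1/(-84 - 297278) = 1/(-297362) = -1/297362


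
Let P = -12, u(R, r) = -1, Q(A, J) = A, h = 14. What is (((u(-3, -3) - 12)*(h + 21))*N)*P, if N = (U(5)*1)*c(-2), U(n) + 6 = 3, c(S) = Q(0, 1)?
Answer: 0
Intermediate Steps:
c(S) = 0
U(n) = -3 (U(n) = -6 + 3 = -3)
N = 0 (N = -3*1*0 = -3*0 = 0)
(((u(-3, -3) - 12)*(h + 21))*N)*P = (((-1 - 12)*(14 + 21))*0)*(-12) = (-13*35*0)*(-12) = -455*0*(-12) = 0*(-12) = 0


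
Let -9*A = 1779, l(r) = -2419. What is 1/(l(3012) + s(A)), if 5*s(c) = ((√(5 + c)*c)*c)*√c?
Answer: 44086275/42383831314520329 - 807034455*√1186/42383831314520329 ≈ -6.5470e-7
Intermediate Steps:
A = -593/3 (A = -⅑*1779 = -593/3 ≈ -197.67)
s(c) = c^(5/2)*√(5 + c)/5 (s(c) = (((√(5 + c)*c)*c)*√c)/5 = (((c*√(5 + c))*c)*√c)/5 = ((c²*√(5 + c))*√c)/5 = (c^(5/2)*√(5 + c))/5 = c^(5/2)*√(5 + c)/5)
1/(l(3012) + s(A)) = 1/(-2419 + (-593/3)^(5/2)*√(5 - 593/3)/5) = 1/(-2419 + (351649*I*√1779/27)*√(-578/3)/5) = 1/(-2419 + (351649*I*√1779/27)*(17*I*√6/3)/5) = 1/(-2419 - 5978033*√1186/135)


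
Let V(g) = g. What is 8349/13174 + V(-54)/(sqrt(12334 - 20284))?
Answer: 8349/13174 + 9*I*sqrt(318)/265 ≈ 0.63375 + 0.60563*I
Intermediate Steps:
8349/13174 + V(-54)/(sqrt(12334 - 20284)) = 8349/13174 - 54/sqrt(12334 - 20284) = 8349*(1/13174) - 54*(-I*sqrt(318)/1590) = 8349/13174 - 54*(-I*sqrt(318)/1590) = 8349/13174 - (-9)*I*sqrt(318)/265 = 8349/13174 + 9*I*sqrt(318)/265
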